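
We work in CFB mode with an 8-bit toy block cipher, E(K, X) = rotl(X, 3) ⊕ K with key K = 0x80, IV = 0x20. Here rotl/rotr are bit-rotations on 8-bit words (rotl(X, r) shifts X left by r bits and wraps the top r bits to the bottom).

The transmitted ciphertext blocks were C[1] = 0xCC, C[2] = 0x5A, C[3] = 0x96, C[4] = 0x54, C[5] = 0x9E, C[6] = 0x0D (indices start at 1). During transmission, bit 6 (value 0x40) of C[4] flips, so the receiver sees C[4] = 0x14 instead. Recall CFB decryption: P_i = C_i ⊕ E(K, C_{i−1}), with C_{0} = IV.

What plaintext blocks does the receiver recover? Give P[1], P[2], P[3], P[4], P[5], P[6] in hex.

P[1] = 0x4D, P[2] = 0xBC, P[3] = 0xC4, P[4] = 0x20, P[5] = 0xBE, P[6] = 0x79

Only C[4] changed, to 0x14. In CFB, a change in C_i flips the same bit in P_i and garbles P_{i+1}. Decrypting the received ciphertext:
P[1]: E(K, 0x20) = 0x81; 0xCC ⊕ 0x81 = 0x4D.
P[2]: E(K, 0xCC) = 0xE6; 0x5A ⊕ 0xE6 = 0xBC.
P[3]: E(K, 0x5A) = 0x52; 0x96 ⊕ 0x52 = 0xC4.
P[4]: E(K, 0x96) = 0x34; 0x14 ⊕ 0x34 = 0x20.
P[5]: E(K, 0x14) = 0x20; 0x9E ⊕ 0x20 = 0xBE.
P[6]: E(K, 0x9E) = 0x74; 0x0D ⊕ 0x74 = 0x79.
Blocks that differ from the original plaintext: P[4], P[5].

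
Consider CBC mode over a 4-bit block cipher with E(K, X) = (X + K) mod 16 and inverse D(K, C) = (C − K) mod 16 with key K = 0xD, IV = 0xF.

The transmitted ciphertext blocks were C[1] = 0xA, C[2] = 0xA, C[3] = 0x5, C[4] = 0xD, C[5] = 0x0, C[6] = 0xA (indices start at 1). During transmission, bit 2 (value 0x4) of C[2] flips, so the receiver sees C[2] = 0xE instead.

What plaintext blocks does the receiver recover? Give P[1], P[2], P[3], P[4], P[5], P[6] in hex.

P[1] = 0x2, P[2] = 0xB, P[3] = 0x6, P[4] = 0x5, P[5] = 0xE, P[6] = 0xD

CBC decryption: P_i = D(K, C_i) ⊕ C_{i−1}, with C_{0} = IV.
Only C[2] changed, to 0xE. In CBC, a change in C_i garbles P_i and flips the same bit in P_{i+1}. Decrypting the received ciphertext:
P[1]: D(K, 0xA) = 0xD; 0xD ⊕ 0xF = 0x2.
P[2]: D(K, 0xE) = 0x1; 0x1 ⊕ 0xA = 0xB.
P[3]: D(K, 0x5) = 0x8; 0x8 ⊕ 0xE = 0x6.
P[4]: D(K, 0xD) = 0x0; 0x0 ⊕ 0x5 = 0x5.
P[5]: D(K, 0x0) = 0x3; 0x3 ⊕ 0xD = 0xE.
P[6]: D(K, 0xA) = 0xD; 0xD ⊕ 0x0 = 0xD.
Blocks that differ from the original plaintext: P[2], P[3].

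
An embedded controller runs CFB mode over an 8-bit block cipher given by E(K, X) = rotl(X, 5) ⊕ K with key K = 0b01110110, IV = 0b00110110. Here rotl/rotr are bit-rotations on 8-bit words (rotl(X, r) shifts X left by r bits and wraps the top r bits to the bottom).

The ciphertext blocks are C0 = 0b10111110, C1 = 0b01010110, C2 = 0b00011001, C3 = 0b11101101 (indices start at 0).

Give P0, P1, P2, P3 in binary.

P0 = 0b00001110, P1 = 0b11110111, P2 = 0b10100101, P3 = 0b10111000

CFB decryption: P_i = C_i ⊕ E(K, C_{i−1}), with C_{−1} = IV.
P0: E(K, 0b00110110) = 0b10110000; 0b10111110 ⊕ 0b10110000 = 0b00001110.
P1: E(K, 0b10111110) = 0b10100001; 0b01010110 ⊕ 0b10100001 = 0b11110111.
P2: E(K, 0b01010110) = 0b10111100; 0b00011001 ⊕ 0b10111100 = 0b10100101.
P3: E(K, 0b00011001) = 0b01010101; 0b11101101 ⊕ 0b01010101 = 0b10111000.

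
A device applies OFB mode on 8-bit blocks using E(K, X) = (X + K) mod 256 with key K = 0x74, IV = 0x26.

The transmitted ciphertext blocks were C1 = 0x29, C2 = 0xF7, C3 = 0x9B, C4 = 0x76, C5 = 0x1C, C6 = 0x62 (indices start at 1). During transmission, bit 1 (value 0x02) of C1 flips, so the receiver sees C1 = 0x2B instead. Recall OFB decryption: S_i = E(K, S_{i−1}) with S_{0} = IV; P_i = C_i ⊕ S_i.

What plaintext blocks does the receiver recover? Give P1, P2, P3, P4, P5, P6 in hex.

Only C1 changed, to 0x2B. In OFB, a change in C_i flips the same bit in P_i only; the keystream is unaffected. Decrypting the received ciphertext:
P1: S = E(K, 0x26) = 0x9A; 0x2B ⊕ 0x9A = 0xB1.
P2: S = E(K, 0x9A) = 0x0E; 0xF7 ⊕ 0x0E = 0xF9.
P3: S = E(K, 0x0E) = 0x82; 0x9B ⊕ 0x82 = 0x19.
P4: S = E(K, 0x82) = 0xF6; 0x76 ⊕ 0xF6 = 0x80.
P5: S = E(K, 0xF6) = 0x6A; 0x1C ⊕ 0x6A = 0x76.
P6: S = E(K, 0x6A) = 0xDE; 0x62 ⊕ 0xDE = 0xBC.
Blocks that differ from the original plaintext: P1.

P1 = 0xB1, P2 = 0xF9, P3 = 0x19, P4 = 0x80, P5 = 0x76, P6 = 0xBC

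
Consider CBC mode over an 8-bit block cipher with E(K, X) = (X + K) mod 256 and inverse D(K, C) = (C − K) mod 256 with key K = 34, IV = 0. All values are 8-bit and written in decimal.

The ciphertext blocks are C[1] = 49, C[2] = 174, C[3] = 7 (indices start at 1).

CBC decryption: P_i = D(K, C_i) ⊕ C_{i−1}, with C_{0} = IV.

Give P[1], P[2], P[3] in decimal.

P[1]: D(K, 49) = 15; 15 ⊕ 0 = 15.
P[2]: D(K, 174) = 140; 140 ⊕ 49 = 189.
P[3]: D(K, 7) = 229; 229 ⊕ 174 = 75.

P[1] = 15, P[2] = 189, P[3] = 75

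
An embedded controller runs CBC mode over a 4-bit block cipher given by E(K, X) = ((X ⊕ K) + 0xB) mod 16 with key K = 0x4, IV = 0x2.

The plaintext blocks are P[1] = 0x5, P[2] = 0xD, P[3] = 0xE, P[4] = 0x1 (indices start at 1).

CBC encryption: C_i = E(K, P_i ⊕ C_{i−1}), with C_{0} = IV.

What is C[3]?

C[3] = 0x3

C[1]: P[1] ⊕ 0x2 = 0x7; E(K, 0x7) = 0xE.
C[2]: P[2] ⊕ 0xE = 0x3; E(K, 0x3) = 0x2.
C[3]: P[3] ⊕ 0x2 = 0xC; E(K, 0xC) = 0x3.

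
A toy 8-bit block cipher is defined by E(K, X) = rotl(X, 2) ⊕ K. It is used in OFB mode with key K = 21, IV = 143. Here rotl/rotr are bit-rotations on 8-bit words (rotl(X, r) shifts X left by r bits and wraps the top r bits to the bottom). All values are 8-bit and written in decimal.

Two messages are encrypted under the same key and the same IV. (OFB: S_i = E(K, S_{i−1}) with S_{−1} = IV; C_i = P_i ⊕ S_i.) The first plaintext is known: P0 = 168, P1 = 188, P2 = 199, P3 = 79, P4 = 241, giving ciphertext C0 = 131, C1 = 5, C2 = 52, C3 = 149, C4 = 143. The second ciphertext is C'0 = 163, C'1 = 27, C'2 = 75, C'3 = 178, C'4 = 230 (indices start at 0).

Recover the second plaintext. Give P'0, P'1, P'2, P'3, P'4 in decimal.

In OFB with a reused IV, both messages share the same keystream S_i, so C_i ⊕ C'_i = P_i ⊕ P'_i and thus P'_i = P_i ⊕ C_i ⊕ C'_i.
P'0: 168 ⊕ 131 ⊕ 163 = 136.
P'1: 188 ⊕ 5 ⊕ 27 = 162.
P'2: 199 ⊕ 52 ⊕ 75 = 184.
P'3: 79 ⊕ 149 ⊕ 178 = 104.
P'4: 241 ⊕ 143 ⊕ 230 = 152.

P'0 = 136, P'1 = 162, P'2 = 184, P'3 = 104, P'4 = 152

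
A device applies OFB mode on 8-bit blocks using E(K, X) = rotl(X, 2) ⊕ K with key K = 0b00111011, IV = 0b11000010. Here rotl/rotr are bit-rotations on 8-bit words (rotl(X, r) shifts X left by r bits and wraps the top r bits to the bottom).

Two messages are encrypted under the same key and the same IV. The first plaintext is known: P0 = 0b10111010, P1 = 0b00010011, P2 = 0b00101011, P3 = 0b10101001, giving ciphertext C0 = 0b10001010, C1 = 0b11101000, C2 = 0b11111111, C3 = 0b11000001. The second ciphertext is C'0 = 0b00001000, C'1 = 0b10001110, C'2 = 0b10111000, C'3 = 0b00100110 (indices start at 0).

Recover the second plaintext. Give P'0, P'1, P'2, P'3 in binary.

In OFB with a reused IV, both messages share the same keystream S_i, so C_i ⊕ C'_i = P_i ⊕ P'_i and thus P'_i = P_i ⊕ C_i ⊕ C'_i.
P'0: 0b10111010 ⊕ 0b10001010 ⊕ 0b00001000 = 0b00111000.
P'1: 0b00010011 ⊕ 0b11101000 ⊕ 0b10001110 = 0b01110101.
P'2: 0b00101011 ⊕ 0b11111111 ⊕ 0b10111000 = 0b01101100.
P'3: 0b10101001 ⊕ 0b11000001 ⊕ 0b00100110 = 0b01001110.

P'0 = 0b00111000, P'1 = 0b01110101, P'2 = 0b01101100, P'3 = 0b01001110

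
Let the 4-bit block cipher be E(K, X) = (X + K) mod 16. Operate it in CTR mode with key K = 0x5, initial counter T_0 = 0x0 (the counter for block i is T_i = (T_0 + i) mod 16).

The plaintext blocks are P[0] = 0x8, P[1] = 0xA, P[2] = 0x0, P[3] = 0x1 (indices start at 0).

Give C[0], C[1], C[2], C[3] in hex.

C[0] = 0xD, C[1] = 0xC, C[2] = 0x7, C[3] = 0x9

CTR encryption: S_i = E(K, T_i) where T_i is the counter for block i; C_i = P_i ⊕ S_i.
C[0]: T = 0x0, S = E(K, T) = 0x5; 0x8 ⊕ 0x5 = 0xD.
C[1]: T = 0x1, S = E(K, T) = 0x6; 0xA ⊕ 0x6 = 0xC.
C[2]: T = 0x2, S = E(K, T) = 0x7; 0x0 ⊕ 0x7 = 0x7.
C[3]: T = 0x3, S = E(K, T) = 0x8; 0x1 ⊕ 0x8 = 0x9.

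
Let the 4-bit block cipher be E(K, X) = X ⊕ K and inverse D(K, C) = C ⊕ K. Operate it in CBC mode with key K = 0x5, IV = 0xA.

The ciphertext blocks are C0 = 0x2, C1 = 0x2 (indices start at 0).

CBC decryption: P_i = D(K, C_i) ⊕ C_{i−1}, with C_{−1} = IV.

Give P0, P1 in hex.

P0: D(K, 0x2) = 0x7; 0x7 ⊕ 0xA = 0xD.
P1: D(K, 0x2) = 0x7; 0x7 ⊕ 0x2 = 0x5.

P0 = 0xD, P1 = 0x5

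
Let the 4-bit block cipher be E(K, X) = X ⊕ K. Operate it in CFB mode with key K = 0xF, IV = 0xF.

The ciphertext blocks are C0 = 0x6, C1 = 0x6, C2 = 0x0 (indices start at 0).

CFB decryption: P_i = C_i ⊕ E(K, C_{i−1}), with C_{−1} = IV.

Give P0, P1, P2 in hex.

P0: E(K, 0xF) = 0x0; 0x6 ⊕ 0x0 = 0x6.
P1: E(K, 0x6) = 0x9; 0x6 ⊕ 0x9 = 0xF.
P2: E(K, 0x6) = 0x9; 0x0 ⊕ 0x9 = 0x9.

P0 = 0x6, P1 = 0xF, P2 = 0x9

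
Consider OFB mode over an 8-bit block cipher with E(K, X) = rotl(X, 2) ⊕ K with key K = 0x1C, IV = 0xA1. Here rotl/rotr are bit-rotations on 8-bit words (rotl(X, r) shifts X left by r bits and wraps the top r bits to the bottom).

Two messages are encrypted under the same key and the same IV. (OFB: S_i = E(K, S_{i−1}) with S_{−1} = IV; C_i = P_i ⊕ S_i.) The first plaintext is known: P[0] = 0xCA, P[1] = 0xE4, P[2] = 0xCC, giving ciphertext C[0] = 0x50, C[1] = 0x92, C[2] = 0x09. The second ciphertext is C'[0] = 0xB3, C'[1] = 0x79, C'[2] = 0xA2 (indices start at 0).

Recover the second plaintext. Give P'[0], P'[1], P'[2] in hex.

In OFB with a reused IV, both messages share the same keystream S_i, so C_i ⊕ C'_i = P_i ⊕ P'_i and thus P'_i = P_i ⊕ C_i ⊕ C'_i.
P'[0]: 0xCA ⊕ 0x50 ⊕ 0xB3 = 0x29.
P'[1]: 0xE4 ⊕ 0x92 ⊕ 0x79 = 0x0F.
P'[2]: 0xCC ⊕ 0x09 ⊕ 0xA2 = 0x67.

P'[0] = 0x29, P'[1] = 0x0F, P'[2] = 0x67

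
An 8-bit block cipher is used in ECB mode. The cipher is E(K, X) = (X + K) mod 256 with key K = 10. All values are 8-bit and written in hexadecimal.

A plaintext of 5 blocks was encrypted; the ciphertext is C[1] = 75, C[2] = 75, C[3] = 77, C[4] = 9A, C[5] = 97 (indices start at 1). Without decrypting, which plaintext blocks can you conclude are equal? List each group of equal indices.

P[1] = P[2]

ECB encrypts each block independently with the same key, so equal ciphertext blocks imply equal plaintext blocks.
C[1] = C[2] = 75, so P[1] = P[2].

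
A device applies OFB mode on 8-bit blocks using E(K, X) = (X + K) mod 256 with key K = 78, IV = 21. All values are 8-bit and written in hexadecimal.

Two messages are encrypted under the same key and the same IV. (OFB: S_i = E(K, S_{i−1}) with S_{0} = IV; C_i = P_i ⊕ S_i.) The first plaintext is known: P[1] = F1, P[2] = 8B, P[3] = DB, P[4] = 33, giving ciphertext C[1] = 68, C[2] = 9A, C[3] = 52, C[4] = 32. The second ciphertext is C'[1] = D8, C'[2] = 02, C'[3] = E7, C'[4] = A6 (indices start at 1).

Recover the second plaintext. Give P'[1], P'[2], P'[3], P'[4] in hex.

P'[1] = 41, P'[2] = 13, P'[3] = 6E, P'[4] = A7

In OFB with a reused IV, both messages share the same keystream S_i, so C_i ⊕ C'_i = P_i ⊕ P'_i and thus P'_i = P_i ⊕ C_i ⊕ C'_i.
P'[1]: F1 ⊕ 68 ⊕ D8 = 41.
P'[2]: 8B ⊕ 9A ⊕ 02 = 13.
P'[3]: DB ⊕ 52 ⊕ E7 = 6E.
P'[4]: 33 ⊕ 32 ⊕ A6 = A7.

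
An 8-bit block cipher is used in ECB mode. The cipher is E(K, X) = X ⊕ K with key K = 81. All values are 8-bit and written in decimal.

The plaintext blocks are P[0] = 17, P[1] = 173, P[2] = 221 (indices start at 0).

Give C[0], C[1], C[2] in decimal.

C[0] = 64, C[1] = 252, C[2] = 140

ECB encryption: C_i = E(K, P_i).
C[0]: E(K, 17) = 64.
C[1]: E(K, 173) = 252.
C[2]: E(K, 221) = 140.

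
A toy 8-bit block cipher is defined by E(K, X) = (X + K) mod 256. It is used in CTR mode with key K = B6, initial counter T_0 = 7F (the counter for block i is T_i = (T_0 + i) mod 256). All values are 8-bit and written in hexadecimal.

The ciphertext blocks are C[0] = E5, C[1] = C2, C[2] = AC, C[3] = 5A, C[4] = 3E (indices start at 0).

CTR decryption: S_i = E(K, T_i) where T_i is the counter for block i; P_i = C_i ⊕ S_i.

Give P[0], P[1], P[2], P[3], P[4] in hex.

P[0]: T = 7F, S = E(K, T) = 35; E5 ⊕ 35 = D0.
P[1]: T = 80, S = E(K, T) = 36; C2 ⊕ 36 = F4.
P[2]: T = 81, S = E(K, T) = 37; AC ⊕ 37 = 9B.
P[3]: T = 82, S = E(K, T) = 38; 5A ⊕ 38 = 62.
P[4]: T = 83, S = E(K, T) = 39; 3E ⊕ 39 = 07.

P[0] = D0, P[1] = F4, P[2] = 9B, P[3] = 62, P[4] = 07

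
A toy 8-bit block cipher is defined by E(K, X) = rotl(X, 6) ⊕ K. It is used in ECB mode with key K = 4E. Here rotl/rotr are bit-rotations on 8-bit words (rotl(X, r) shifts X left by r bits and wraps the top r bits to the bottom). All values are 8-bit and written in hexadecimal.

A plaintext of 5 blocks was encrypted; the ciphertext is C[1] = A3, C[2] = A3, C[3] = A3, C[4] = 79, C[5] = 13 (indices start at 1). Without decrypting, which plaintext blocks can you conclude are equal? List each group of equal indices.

P[1] = P[2] = P[3]

ECB encrypts each block independently with the same key, so equal ciphertext blocks imply equal plaintext blocks.
C[1] = C[2] = C[3] = A3, so P[1] = P[2] = P[3].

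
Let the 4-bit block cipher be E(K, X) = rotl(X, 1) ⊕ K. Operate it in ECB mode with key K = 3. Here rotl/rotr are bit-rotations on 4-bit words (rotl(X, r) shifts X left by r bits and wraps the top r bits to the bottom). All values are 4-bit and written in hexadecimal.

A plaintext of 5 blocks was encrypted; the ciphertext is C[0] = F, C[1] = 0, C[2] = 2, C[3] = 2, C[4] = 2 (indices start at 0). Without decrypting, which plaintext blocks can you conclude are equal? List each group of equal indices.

P[2] = P[3] = P[4]

ECB encrypts each block independently with the same key, so equal ciphertext blocks imply equal plaintext blocks.
C[2] = C[3] = C[4] = 2, so P[2] = P[3] = P[4].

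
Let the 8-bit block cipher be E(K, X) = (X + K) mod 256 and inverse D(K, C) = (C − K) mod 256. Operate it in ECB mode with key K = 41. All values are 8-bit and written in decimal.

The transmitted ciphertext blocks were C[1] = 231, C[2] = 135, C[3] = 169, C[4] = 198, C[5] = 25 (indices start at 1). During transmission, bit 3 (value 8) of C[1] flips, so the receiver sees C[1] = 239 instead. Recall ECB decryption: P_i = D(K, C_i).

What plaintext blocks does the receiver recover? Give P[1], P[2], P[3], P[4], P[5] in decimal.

Only C[1] changed, to 239. In ECB, a change in C_i affects only P_i. Decrypting the received ciphertext:
P[1]: D(K, 239) = 198.
P[2]: D(K, 135) = 94.
P[3]: D(K, 169) = 128.
P[4]: D(K, 198) = 157.
P[5]: D(K, 25) = 240.
Blocks that differ from the original plaintext: P[1].

P[1] = 198, P[2] = 94, P[3] = 128, P[4] = 157, P[5] = 240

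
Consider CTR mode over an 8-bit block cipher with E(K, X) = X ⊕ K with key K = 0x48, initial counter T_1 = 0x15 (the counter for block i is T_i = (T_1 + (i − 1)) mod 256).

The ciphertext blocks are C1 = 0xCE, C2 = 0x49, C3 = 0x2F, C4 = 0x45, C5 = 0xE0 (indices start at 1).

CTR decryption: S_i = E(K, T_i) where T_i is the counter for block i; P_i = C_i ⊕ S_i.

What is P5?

P5 = 0xB1

P5: T = 0x19, S = E(K, T) = 0x51; 0xE0 ⊕ 0x51 = 0xB1.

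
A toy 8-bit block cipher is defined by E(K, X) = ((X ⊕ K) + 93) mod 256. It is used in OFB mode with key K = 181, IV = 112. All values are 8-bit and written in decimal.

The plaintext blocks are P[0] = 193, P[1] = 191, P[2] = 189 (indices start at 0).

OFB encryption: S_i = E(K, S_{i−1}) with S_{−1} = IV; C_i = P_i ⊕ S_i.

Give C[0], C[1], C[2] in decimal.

C[0] = 227, C[1] = 75, C[2] = 35

C[0]: S = E(K, 112) = 34; 193 ⊕ 34 = 227.
C[1]: S = E(K, 34) = 244; 191 ⊕ 244 = 75.
C[2]: S = E(K, 244) = 158; 189 ⊕ 158 = 35.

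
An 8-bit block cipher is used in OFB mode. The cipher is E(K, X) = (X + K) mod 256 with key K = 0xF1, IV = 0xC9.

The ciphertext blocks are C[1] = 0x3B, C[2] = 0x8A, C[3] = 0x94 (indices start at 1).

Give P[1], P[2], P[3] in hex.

P[1] = 0x81, P[2] = 0x21, P[3] = 0x08

OFB decryption: S_i = E(K, S_{i−1}) with S_{0} = IV; P_i = C_i ⊕ S_i.
P[1]: S = E(K, 0xC9) = 0xBA; 0x3B ⊕ 0xBA = 0x81.
P[2]: S = E(K, 0xBA) = 0xAB; 0x8A ⊕ 0xAB = 0x21.
P[3]: S = E(K, 0xAB) = 0x9C; 0x94 ⊕ 0x9C = 0x08.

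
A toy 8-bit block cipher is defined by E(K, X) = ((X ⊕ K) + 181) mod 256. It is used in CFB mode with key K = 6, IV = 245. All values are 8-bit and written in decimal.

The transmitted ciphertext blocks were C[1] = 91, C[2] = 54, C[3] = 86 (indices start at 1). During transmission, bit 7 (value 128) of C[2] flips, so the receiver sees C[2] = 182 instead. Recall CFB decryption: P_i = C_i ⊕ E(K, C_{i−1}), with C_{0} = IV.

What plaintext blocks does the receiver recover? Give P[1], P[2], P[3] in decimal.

P[1] = 243, P[2] = 164, P[3] = 51

Only C[2] changed, to 182. In CFB, a change in C_i flips the same bit in P_i and garbles P_{i+1}. Decrypting the received ciphertext:
P[1]: E(K, 245) = 168; 91 ⊕ 168 = 243.
P[2]: E(K, 91) = 18; 182 ⊕ 18 = 164.
P[3]: E(K, 182) = 101; 86 ⊕ 101 = 51.
Blocks that differ from the original plaintext: P[2], P[3].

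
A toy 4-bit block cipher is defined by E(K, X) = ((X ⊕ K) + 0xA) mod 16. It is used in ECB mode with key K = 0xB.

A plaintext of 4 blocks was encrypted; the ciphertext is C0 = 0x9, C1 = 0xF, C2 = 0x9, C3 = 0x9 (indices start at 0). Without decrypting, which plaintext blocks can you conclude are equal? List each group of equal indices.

ECB encrypts each block independently with the same key, so equal ciphertext blocks imply equal plaintext blocks.
C0 = C2 = C3 = 0x9, so P0 = P2 = P3.

P0 = P2 = P3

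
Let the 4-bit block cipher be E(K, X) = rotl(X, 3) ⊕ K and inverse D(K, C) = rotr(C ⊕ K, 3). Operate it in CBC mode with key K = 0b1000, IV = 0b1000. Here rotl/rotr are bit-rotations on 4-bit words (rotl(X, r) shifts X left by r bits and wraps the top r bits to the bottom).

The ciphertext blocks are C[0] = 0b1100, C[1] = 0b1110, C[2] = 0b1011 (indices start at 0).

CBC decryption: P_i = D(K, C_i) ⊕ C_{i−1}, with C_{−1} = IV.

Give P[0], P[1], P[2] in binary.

P[0]: D(K, 0b1100) = 0b1000; 0b1000 ⊕ 0b1000 = 0b0000.
P[1]: D(K, 0b1110) = 0b1100; 0b1100 ⊕ 0b1100 = 0b0000.
P[2]: D(K, 0b1011) = 0b0110; 0b0110 ⊕ 0b1110 = 0b1000.

P[0] = 0b0000, P[1] = 0b0000, P[2] = 0b1000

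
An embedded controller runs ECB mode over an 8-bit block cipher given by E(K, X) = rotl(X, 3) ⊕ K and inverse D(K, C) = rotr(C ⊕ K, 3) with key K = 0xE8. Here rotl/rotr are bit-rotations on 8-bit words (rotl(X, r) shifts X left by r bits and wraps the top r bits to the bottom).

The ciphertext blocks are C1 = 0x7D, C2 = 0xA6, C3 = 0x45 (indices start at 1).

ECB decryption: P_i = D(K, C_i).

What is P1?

P1: D(K, 0x7D) = 0xB2.

P1 = 0xB2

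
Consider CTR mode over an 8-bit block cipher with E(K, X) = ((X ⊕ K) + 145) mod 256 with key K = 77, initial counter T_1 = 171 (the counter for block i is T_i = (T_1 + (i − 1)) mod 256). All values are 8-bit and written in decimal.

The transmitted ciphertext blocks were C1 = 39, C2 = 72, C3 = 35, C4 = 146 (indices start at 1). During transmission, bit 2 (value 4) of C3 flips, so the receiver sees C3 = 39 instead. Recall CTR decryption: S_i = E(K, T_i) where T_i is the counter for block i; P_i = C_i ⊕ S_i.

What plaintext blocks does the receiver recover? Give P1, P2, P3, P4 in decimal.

P1 = 80, P2 = 58, P3 = 86, P4 = 230

Only C3 changed, to 39. In CTR, a change in C_i flips the same bit in P_i only; the keystream is unaffected. Decrypting the received ciphertext:
P1: T = 171, S = E(K, T) = 119; 39 ⊕ 119 = 80.
P2: T = 172, S = E(K, T) = 114; 72 ⊕ 114 = 58.
P3: T = 173, S = E(K, T) = 113; 39 ⊕ 113 = 86.
P4: T = 174, S = E(K, T) = 116; 146 ⊕ 116 = 230.
Blocks that differ from the original plaintext: P3.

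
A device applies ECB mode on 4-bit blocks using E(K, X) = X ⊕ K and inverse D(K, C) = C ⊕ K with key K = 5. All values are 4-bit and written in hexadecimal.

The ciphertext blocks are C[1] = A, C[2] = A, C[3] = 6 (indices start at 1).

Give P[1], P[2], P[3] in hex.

ECB decryption: P_i = D(K, C_i).
P[1]: D(K, A) = F.
P[2]: D(K, A) = F.
P[3]: D(K, 6) = 3.

P[1] = F, P[2] = F, P[3] = 3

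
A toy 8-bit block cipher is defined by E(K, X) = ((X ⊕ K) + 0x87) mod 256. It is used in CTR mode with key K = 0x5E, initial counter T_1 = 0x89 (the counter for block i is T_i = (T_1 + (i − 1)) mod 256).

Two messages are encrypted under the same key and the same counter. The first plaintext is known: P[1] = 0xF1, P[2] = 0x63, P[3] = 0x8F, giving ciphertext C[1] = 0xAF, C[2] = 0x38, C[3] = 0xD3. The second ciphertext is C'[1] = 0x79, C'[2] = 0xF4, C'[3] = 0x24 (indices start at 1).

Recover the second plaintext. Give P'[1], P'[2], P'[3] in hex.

In CTR with a reused counter, both messages share the same keystream S_i, so C_i ⊕ C'_i = P_i ⊕ P'_i and thus P'_i = P_i ⊕ C_i ⊕ C'_i.
P'[1]: 0xF1 ⊕ 0xAF ⊕ 0x79 = 0x27.
P'[2]: 0x63 ⊕ 0x38 ⊕ 0xF4 = 0xAF.
P'[3]: 0x8F ⊕ 0xD3 ⊕ 0x24 = 0x78.

P'[1] = 0x27, P'[2] = 0xAF, P'[3] = 0x78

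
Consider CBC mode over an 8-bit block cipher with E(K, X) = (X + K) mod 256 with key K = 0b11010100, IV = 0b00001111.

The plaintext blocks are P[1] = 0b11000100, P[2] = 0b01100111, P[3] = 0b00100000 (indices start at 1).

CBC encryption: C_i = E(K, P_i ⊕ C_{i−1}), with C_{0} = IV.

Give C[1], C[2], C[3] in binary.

C[1] = 0b10011111, C[2] = 0b11001100, C[3] = 0b11000000

C[1]: P[1] ⊕ 0b00001111 = 0b11001011; E(K, 0b11001011) = 0b10011111.
C[2]: P[2] ⊕ 0b10011111 = 0b11111000; E(K, 0b11111000) = 0b11001100.
C[3]: P[3] ⊕ 0b11001100 = 0b11101100; E(K, 0b11101100) = 0b11000000.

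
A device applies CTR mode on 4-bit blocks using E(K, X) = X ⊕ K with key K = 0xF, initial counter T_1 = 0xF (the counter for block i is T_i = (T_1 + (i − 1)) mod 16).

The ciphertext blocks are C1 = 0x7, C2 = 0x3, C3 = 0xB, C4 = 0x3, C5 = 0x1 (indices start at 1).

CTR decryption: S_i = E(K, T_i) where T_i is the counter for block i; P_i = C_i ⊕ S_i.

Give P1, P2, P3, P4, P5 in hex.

P1: T = 0xF, S = E(K, T) = 0x0; 0x7 ⊕ 0x0 = 0x7.
P2: T = 0x0, S = E(K, T) = 0xF; 0x3 ⊕ 0xF = 0xC.
P3: T = 0x1, S = E(K, T) = 0xE; 0xB ⊕ 0xE = 0x5.
P4: T = 0x2, S = E(K, T) = 0xD; 0x3 ⊕ 0xD = 0xE.
P5: T = 0x3, S = E(K, T) = 0xC; 0x1 ⊕ 0xC = 0xD.

P1 = 0x7, P2 = 0xC, P3 = 0x5, P4 = 0xE, P5 = 0xD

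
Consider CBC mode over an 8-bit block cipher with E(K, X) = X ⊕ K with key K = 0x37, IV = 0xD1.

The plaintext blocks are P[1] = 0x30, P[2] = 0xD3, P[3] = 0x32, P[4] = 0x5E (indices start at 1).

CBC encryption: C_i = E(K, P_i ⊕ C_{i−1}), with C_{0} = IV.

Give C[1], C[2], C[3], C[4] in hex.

C[1]: P[1] ⊕ 0xD1 = 0xE1; E(K, 0xE1) = 0xD6.
C[2]: P[2] ⊕ 0xD6 = 0x05; E(K, 0x05) = 0x32.
C[3]: P[3] ⊕ 0x32 = 0x00; E(K, 0x00) = 0x37.
C[4]: P[4] ⊕ 0x37 = 0x69; E(K, 0x69) = 0x5E.

C[1] = 0xD6, C[2] = 0x32, C[3] = 0x37, C[4] = 0x5E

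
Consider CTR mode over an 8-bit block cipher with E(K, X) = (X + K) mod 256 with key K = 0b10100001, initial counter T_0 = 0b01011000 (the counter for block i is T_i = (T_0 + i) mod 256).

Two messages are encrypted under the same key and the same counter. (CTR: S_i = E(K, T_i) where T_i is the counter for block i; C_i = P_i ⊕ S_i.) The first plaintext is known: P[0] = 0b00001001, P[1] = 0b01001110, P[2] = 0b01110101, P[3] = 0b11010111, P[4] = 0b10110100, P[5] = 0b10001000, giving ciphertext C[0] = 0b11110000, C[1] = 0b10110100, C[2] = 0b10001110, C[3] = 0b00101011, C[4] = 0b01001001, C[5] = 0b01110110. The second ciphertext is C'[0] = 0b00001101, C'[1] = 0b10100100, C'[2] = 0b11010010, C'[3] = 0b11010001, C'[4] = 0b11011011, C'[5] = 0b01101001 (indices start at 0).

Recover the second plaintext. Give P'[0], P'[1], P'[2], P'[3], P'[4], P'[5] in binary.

P'[0] = 0b11110100, P'[1] = 0b01011110, P'[2] = 0b00101001, P'[3] = 0b00101101, P'[4] = 0b00100110, P'[5] = 0b10010111

In CTR with a reused counter, both messages share the same keystream S_i, so C_i ⊕ C'_i = P_i ⊕ P'_i and thus P'_i = P_i ⊕ C_i ⊕ C'_i.
P'[0]: 0b00001001 ⊕ 0b11110000 ⊕ 0b00001101 = 0b11110100.
P'[1]: 0b01001110 ⊕ 0b10110100 ⊕ 0b10100100 = 0b01011110.
P'[2]: 0b01110101 ⊕ 0b10001110 ⊕ 0b11010010 = 0b00101001.
P'[3]: 0b11010111 ⊕ 0b00101011 ⊕ 0b11010001 = 0b00101101.
P'[4]: 0b10110100 ⊕ 0b01001001 ⊕ 0b11011011 = 0b00100110.
P'[5]: 0b10001000 ⊕ 0b01110110 ⊕ 0b01101001 = 0b10010111.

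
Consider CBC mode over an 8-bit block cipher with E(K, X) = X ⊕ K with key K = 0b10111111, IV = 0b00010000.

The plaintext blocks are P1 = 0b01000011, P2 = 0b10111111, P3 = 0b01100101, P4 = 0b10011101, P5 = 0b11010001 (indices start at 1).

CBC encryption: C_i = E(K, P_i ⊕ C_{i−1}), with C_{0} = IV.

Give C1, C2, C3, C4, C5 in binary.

C1: P1 ⊕ 0b00010000 = 0b01010011; E(K, 0b01010011) = 0b11101100.
C2: P2 ⊕ 0b11101100 = 0b01010011; E(K, 0b01010011) = 0b11101100.
C3: P3 ⊕ 0b11101100 = 0b10001001; E(K, 0b10001001) = 0b00110110.
C4: P4 ⊕ 0b00110110 = 0b10101011; E(K, 0b10101011) = 0b00010100.
C5: P5 ⊕ 0b00010100 = 0b11000101; E(K, 0b11000101) = 0b01111010.

C1 = 0b11101100, C2 = 0b11101100, C3 = 0b00110110, C4 = 0b00010100, C5 = 0b01111010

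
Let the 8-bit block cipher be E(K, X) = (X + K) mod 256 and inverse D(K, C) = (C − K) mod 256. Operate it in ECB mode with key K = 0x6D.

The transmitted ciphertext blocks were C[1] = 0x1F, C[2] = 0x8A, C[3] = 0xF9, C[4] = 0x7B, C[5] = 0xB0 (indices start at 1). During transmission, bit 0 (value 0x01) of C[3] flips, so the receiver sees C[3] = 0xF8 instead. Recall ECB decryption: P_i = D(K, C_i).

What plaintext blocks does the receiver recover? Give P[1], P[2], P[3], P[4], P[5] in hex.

P[1] = 0xB2, P[2] = 0x1D, P[3] = 0x8B, P[4] = 0x0E, P[5] = 0x43

Only C[3] changed, to 0xF8. In ECB, a change in C_i affects only P_i. Decrypting the received ciphertext:
P[1]: D(K, 0x1F) = 0xB2.
P[2]: D(K, 0x8A) = 0x1D.
P[3]: D(K, 0xF8) = 0x8B.
P[4]: D(K, 0x7B) = 0x0E.
P[5]: D(K, 0xB0) = 0x43.
Blocks that differ from the original plaintext: P[3].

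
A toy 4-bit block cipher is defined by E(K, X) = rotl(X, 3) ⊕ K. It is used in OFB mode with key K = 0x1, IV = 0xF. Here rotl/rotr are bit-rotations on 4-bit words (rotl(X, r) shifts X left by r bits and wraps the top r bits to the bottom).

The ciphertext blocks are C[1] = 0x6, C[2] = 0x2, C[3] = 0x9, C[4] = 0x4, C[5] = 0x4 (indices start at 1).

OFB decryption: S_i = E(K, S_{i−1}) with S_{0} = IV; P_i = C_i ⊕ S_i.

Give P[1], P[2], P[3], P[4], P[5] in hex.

P[1]: S = E(K, 0xF) = 0xE; 0x6 ⊕ 0xE = 0x8.
P[2]: S = E(K, 0xE) = 0x6; 0x2 ⊕ 0x6 = 0x4.
P[3]: S = E(K, 0x6) = 0x2; 0x9 ⊕ 0x2 = 0xB.
P[4]: S = E(K, 0x2) = 0x0; 0x4 ⊕ 0x0 = 0x4.
P[5]: S = E(K, 0x0) = 0x1; 0x4 ⊕ 0x1 = 0x5.

P[1] = 0x8, P[2] = 0x4, P[3] = 0xB, P[4] = 0x4, P[5] = 0x5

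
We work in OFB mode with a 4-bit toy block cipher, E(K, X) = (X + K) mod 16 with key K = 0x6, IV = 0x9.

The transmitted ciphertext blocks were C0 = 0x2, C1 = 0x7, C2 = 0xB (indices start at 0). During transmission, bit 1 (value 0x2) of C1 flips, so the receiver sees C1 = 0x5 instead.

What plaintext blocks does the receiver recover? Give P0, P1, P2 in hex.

OFB decryption: S_i = E(K, S_{i−1}) with S_{−1} = IV; P_i = C_i ⊕ S_i.
Only C1 changed, to 0x5. In OFB, a change in C_i flips the same bit in P_i only; the keystream is unaffected. Decrypting the received ciphertext:
P0: S = E(K, 0x9) = 0xF; 0x2 ⊕ 0xF = 0xD.
P1: S = E(K, 0xF) = 0x5; 0x5 ⊕ 0x5 = 0x0.
P2: S = E(K, 0x5) = 0xB; 0xB ⊕ 0xB = 0x0.
Blocks that differ from the original plaintext: P1.

P0 = 0xD, P1 = 0x0, P2 = 0x0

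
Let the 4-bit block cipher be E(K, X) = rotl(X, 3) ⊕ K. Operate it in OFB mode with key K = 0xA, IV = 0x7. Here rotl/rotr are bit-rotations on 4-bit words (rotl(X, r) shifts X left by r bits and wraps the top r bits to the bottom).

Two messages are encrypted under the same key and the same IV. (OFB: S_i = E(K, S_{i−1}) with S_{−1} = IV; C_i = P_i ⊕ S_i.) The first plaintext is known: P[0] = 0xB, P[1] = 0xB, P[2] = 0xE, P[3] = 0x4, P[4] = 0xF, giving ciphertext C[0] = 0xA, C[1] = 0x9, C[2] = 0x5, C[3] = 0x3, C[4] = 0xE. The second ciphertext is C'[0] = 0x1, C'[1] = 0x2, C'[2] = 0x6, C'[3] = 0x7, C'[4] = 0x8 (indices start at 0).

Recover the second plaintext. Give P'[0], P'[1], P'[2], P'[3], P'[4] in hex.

In OFB with a reused IV, both messages share the same keystream S_i, so C_i ⊕ C'_i = P_i ⊕ P'_i and thus P'_i = P_i ⊕ C_i ⊕ C'_i.
P'[0]: 0xB ⊕ 0xA ⊕ 0x1 = 0x0.
P'[1]: 0xB ⊕ 0x9 ⊕ 0x2 = 0x0.
P'[2]: 0xE ⊕ 0x5 ⊕ 0x6 = 0xD.
P'[3]: 0x4 ⊕ 0x3 ⊕ 0x7 = 0x0.
P'[4]: 0xF ⊕ 0xE ⊕ 0x8 = 0x9.

P'[0] = 0x0, P'[1] = 0x0, P'[2] = 0xD, P'[3] = 0x0, P'[4] = 0x9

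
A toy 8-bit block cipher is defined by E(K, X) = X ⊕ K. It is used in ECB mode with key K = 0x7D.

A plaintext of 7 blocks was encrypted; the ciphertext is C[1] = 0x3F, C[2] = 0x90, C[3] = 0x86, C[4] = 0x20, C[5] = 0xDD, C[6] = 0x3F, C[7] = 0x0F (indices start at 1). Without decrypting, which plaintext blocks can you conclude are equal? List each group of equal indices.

ECB encrypts each block independently with the same key, so equal ciphertext blocks imply equal plaintext blocks.
C[1] = C[6] = 0x3F, so P[1] = P[6].

P[1] = P[6]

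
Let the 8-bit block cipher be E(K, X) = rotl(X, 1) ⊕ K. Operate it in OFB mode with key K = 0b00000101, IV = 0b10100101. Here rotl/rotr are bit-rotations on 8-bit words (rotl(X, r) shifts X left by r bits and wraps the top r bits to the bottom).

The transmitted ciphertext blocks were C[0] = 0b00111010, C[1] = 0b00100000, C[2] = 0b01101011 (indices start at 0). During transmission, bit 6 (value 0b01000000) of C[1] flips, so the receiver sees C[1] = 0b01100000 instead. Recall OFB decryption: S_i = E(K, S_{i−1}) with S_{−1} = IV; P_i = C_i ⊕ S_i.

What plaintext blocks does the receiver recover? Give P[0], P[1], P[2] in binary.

Only C[1] changed, to 0b01100000. In OFB, a change in C_i flips the same bit in P_i only; the keystream is unaffected. Decrypting the received ciphertext:
P[0]: S = E(K, 0b10100101) = 0b01001110; 0b00111010 ⊕ 0b01001110 = 0b01110100.
P[1]: S = E(K, 0b01001110) = 0b10011001; 0b01100000 ⊕ 0b10011001 = 0b11111001.
P[2]: S = E(K, 0b10011001) = 0b00110110; 0b01101011 ⊕ 0b00110110 = 0b01011101.
Blocks that differ from the original plaintext: P[1].

P[0] = 0b01110100, P[1] = 0b11111001, P[2] = 0b01011101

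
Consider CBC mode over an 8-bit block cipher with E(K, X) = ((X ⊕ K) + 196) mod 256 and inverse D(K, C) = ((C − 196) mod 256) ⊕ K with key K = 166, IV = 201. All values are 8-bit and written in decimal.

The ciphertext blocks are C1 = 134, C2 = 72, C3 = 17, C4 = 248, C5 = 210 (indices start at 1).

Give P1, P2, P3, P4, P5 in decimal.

CBC decryption: P_i = D(K, C_i) ⊕ C_{i−1}, with C_{0} = IV.
P1: D(K, 134) = 100; 100 ⊕ 201 = 173.
P2: D(K, 72) = 34; 34 ⊕ 134 = 164.
P3: D(K, 17) = 235; 235 ⊕ 72 = 163.
P4: D(K, 248) = 146; 146 ⊕ 17 = 131.
P5: D(K, 210) = 168; 168 ⊕ 248 = 80.

P1 = 173, P2 = 164, P3 = 163, P4 = 131, P5 = 80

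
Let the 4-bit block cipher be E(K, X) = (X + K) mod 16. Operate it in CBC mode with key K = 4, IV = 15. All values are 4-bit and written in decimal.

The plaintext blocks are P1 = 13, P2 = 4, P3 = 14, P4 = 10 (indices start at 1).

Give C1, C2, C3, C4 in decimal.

CBC encryption: C_i = E(K, P_i ⊕ C_{i−1}), with C_{0} = IV.
C1: P1 ⊕ 15 = 2; E(K, 2) = 6.
C2: P2 ⊕ 6 = 2; E(K, 2) = 6.
C3: P3 ⊕ 6 = 8; E(K, 8) = 12.
C4: P4 ⊕ 12 = 6; E(K, 6) = 10.

C1 = 6, C2 = 6, C3 = 12, C4 = 10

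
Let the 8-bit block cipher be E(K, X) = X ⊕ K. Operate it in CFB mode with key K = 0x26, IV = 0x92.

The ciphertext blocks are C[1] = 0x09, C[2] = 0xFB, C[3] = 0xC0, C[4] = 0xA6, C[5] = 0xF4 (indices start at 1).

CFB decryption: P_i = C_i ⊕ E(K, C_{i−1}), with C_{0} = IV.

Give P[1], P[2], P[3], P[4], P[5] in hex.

P[1]: E(K, 0x92) = 0xB4; 0x09 ⊕ 0xB4 = 0xBD.
P[2]: E(K, 0x09) = 0x2F; 0xFB ⊕ 0x2F = 0xD4.
P[3]: E(K, 0xFB) = 0xDD; 0xC0 ⊕ 0xDD = 0x1D.
P[4]: E(K, 0xC0) = 0xE6; 0xA6 ⊕ 0xE6 = 0x40.
P[5]: E(K, 0xA6) = 0x80; 0xF4 ⊕ 0x80 = 0x74.

P[1] = 0xBD, P[2] = 0xD4, P[3] = 0x1D, P[4] = 0x40, P[5] = 0x74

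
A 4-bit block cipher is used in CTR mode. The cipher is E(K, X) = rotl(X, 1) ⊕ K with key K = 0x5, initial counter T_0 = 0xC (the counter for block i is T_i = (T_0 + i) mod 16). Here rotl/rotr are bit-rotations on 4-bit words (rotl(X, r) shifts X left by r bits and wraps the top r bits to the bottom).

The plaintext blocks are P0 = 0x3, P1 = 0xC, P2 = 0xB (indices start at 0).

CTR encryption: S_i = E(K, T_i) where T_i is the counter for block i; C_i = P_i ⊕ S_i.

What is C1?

C0: T = 0xC, S = E(K, T) = 0xC; 0x3 ⊕ 0xC = 0xF.
C1: T = 0xD, S = E(K, T) = 0xE; 0xC ⊕ 0xE = 0x2.

C1 = 0x2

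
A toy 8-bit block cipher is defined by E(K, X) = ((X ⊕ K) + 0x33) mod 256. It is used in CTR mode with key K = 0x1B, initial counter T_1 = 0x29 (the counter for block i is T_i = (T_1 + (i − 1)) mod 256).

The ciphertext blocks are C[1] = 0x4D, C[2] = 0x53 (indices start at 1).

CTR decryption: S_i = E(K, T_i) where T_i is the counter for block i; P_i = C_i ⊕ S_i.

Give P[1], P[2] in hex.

P[1] = 0x28, P[2] = 0x37

P[1]: T = 0x29, S = E(K, T) = 0x65; 0x4D ⊕ 0x65 = 0x28.
P[2]: T = 0x2A, S = E(K, T) = 0x64; 0x53 ⊕ 0x64 = 0x37.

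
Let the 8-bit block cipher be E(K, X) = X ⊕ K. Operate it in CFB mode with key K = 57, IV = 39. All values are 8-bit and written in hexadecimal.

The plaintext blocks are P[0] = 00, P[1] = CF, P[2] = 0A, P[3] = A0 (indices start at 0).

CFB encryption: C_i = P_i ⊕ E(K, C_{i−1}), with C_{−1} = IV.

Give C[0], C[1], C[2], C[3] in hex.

C[0] = 6E, C[1] = F6, C[2] = AB, C[3] = 5C

C[0]: E(K, 39) = 6E; 00 ⊕ 6E = 6E.
C[1]: E(K, 6E) = 39; CF ⊕ 39 = F6.
C[2]: E(K, F6) = A1; 0A ⊕ A1 = AB.
C[3]: E(K, AB) = FC; A0 ⊕ FC = 5C.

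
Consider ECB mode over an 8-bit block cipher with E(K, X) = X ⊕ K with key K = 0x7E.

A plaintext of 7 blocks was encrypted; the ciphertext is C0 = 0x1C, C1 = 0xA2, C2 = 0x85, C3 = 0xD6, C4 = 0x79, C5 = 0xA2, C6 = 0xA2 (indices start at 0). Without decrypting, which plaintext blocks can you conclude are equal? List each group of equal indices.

P1 = P5 = P6

ECB encrypts each block independently with the same key, so equal ciphertext blocks imply equal plaintext blocks.
C1 = C5 = C6 = 0xA2, so P1 = P5 = P6.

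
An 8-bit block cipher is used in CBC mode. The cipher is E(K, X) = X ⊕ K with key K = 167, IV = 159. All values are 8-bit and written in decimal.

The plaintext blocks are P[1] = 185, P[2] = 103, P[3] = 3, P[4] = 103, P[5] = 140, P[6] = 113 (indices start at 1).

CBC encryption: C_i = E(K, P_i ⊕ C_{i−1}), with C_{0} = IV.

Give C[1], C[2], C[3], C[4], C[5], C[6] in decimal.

C[1]: P[1] ⊕ 159 = 38; E(K, 38) = 129.
C[2]: P[2] ⊕ 129 = 230; E(K, 230) = 65.
C[3]: P[3] ⊕ 65 = 66; E(K, 66) = 229.
C[4]: P[4] ⊕ 229 = 130; E(K, 130) = 37.
C[5]: P[5] ⊕ 37 = 169; E(K, 169) = 14.
C[6]: P[6] ⊕ 14 = 127; E(K, 127) = 216.

C[1] = 129, C[2] = 65, C[3] = 229, C[4] = 37, C[5] = 14, C[6] = 216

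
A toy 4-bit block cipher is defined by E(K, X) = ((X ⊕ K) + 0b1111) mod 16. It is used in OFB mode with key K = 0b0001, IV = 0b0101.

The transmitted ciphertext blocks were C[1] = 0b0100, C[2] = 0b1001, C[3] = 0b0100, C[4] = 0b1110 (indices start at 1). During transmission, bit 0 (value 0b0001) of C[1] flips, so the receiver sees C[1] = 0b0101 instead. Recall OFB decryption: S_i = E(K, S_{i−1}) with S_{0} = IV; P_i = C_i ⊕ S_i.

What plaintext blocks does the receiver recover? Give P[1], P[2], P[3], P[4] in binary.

Only C[1] changed, to 0b0101. In OFB, a change in C_i flips the same bit in P_i only; the keystream is unaffected. Decrypting the received ciphertext:
P[1]: S = E(K, 0b0101) = 0b0011; 0b0101 ⊕ 0b0011 = 0b0110.
P[2]: S = E(K, 0b0011) = 0b0001; 0b1001 ⊕ 0b0001 = 0b1000.
P[3]: S = E(K, 0b0001) = 0b1111; 0b0100 ⊕ 0b1111 = 0b1011.
P[4]: S = E(K, 0b1111) = 0b1101; 0b1110 ⊕ 0b1101 = 0b0011.
Blocks that differ from the original plaintext: P[1].

P[1] = 0b0110, P[2] = 0b1000, P[3] = 0b1011, P[4] = 0b0011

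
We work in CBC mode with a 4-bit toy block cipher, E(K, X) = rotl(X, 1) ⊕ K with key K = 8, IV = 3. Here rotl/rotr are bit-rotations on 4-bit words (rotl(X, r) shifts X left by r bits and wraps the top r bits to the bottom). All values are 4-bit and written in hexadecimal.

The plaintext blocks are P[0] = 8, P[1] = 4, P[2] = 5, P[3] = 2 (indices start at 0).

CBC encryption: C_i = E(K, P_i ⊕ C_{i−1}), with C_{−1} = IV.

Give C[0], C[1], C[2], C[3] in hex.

C[0] = F, C[1] = F, C[2] = D, C[3] = 7

C[0]: P[0] ⊕ 3 = B; E(K, B) = F.
C[1]: P[1] ⊕ F = B; E(K, B) = F.
C[2]: P[2] ⊕ F = A; E(K, A) = D.
C[3]: P[3] ⊕ D = F; E(K, F) = 7.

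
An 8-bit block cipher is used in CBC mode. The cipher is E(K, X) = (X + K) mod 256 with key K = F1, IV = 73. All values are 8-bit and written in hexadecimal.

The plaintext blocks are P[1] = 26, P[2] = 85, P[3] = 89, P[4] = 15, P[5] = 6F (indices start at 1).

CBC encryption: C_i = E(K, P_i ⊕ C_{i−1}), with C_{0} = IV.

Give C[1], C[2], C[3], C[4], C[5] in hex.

C[1]: P[1] ⊕ 73 = 55; E(K, 55) = 46.
C[2]: P[2] ⊕ 46 = C3; E(K, C3) = B4.
C[3]: P[3] ⊕ B4 = 3D; E(K, 3D) = 2E.
C[4]: P[4] ⊕ 2E = 3B; E(K, 3B) = 2C.
C[5]: P[5] ⊕ 2C = 43; E(K, 43) = 34.

C[1] = 46, C[2] = B4, C[3] = 2E, C[4] = 2C, C[5] = 34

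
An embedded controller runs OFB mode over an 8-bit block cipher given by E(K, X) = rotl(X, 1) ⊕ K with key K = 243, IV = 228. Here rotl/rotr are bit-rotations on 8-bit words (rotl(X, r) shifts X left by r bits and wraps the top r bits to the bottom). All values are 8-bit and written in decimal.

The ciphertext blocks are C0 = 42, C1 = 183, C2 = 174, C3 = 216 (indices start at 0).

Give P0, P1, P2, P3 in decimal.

OFB decryption: S_i = E(K, S_{i−1}) with S_{−1} = IV; P_i = C_i ⊕ S_i.
P0: S = E(K, 228) = 58; 42 ⊕ 58 = 16.
P1: S = E(K, 58) = 135; 183 ⊕ 135 = 48.
P2: S = E(K, 135) = 252; 174 ⊕ 252 = 82.
P3: S = E(K, 252) = 10; 216 ⊕ 10 = 210.

P0 = 16, P1 = 48, P2 = 82, P3 = 210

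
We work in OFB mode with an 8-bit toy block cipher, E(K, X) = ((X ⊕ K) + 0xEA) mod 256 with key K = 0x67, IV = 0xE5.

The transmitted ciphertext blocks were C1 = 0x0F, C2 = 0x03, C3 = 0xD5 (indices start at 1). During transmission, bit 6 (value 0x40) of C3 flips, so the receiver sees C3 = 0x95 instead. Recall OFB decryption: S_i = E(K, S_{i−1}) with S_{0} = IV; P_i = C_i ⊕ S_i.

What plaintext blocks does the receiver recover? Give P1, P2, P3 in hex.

P1 = 0x63, P2 = 0xF6, P3 = 0xE9

Only C3 changed, to 0x95. In OFB, a change in C_i flips the same bit in P_i only; the keystream is unaffected. Decrypting the received ciphertext:
P1: S = E(K, 0xE5) = 0x6C; 0x0F ⊕ 0x6C = 0x63.
P2: S = E(K, 0x6C) = 0xF5; 0x03 ⊕ 0xF5 = 0xF6.
P3: S = E(K, 0xF5) = 0x7C; 0x95 ⊕ 0x7C = 0xE9.
Blocks that differ from the original plaintext: P3.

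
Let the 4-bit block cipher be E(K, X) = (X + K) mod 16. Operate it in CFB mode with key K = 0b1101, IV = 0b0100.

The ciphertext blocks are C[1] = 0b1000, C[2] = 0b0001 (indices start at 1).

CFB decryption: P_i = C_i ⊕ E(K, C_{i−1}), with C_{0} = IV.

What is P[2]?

P[2]: E(K, 0b1000) = 0b0101; 0b0001 ⊕ 0b0101 = 0b0100.

P[2] = 0b0100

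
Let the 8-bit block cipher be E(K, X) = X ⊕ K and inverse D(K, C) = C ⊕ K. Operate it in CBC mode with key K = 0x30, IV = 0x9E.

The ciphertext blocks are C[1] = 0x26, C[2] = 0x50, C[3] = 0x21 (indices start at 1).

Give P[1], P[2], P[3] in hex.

CBC decryption: P_i = D(K, C_i) ⊕ C_{i−1}, with C_{0} = IV.
P[1]: D(K, 0x26) = 0x16; 0x16 ⊕ 0x9E = 0x88.
P[2]: D(K, 0x50) = 0x60; 0x60 ⊕ 0x26 = 0x46.
P[3]: D(K, 0x21) = 0x11; 0x11 ⊕ 0x50 = 0x41.

P[1] = 0x88, P[2] = 0x46, P[3] = 0x41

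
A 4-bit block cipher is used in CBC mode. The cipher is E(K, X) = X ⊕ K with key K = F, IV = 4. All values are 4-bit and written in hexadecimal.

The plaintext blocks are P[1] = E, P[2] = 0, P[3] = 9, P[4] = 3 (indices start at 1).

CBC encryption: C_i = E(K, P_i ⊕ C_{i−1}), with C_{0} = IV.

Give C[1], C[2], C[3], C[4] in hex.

C[1]: P[1] ⊕ 4 = A; E(K, A) = 5.
C[2]: P[2] ⊕ 5 = 5; E(K, 5) = A.
C[3]: P[3] ⊕ A = 3; E(K, 3) = C.
C[4]: P[4] ⊕ C = F; E(K, F) = 0.

C[1] = 5, C[2] = A, C[3] = C, C[4] = 0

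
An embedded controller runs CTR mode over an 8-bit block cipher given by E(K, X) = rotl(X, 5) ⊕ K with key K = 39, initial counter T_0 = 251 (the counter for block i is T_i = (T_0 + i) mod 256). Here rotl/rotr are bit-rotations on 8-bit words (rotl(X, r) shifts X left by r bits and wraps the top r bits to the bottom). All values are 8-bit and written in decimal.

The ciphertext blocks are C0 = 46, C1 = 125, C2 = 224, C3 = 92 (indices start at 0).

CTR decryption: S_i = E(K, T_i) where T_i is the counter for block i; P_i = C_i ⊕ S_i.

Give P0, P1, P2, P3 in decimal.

P0: T = 251, S = E(K, T) = 88; 46 ⊕ 88 = 118.
P1: T = 252, S = E(K, T) = 184; 125 ⊕ 184 = 197.
P2: T = 253, S = E(K, T) = 152; 224 ⊕ 152 = 120.
P3: T = 254, S = E(K, T) = 248; 92 ⊕ 248 = 164.

P0 = 118, P1 = 197, P2 = 120, P3 = 164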